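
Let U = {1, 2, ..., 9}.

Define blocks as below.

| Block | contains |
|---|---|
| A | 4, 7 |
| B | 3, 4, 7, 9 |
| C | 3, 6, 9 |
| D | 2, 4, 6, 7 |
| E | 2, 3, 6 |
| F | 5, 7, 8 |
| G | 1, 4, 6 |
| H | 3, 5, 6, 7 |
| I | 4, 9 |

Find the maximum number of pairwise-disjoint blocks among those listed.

3

E, F, I are pairwise disjoint (E={2,3,6}; F={5,7,8}; I={4,9}).
Every remaining block overlaps one of these, and no 4 of the listed blocks are pairwise disjoint, so 3 is the maximum.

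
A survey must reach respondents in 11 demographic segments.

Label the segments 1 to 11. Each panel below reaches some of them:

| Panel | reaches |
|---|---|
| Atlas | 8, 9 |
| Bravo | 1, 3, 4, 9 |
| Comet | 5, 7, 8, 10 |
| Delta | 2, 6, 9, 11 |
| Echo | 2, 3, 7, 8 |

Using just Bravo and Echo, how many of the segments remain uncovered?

Union of Bravo, Echo = {1, 2, 3, 4, 7, 8, 9}.
Not covered: 5, 6, 10, 11 — 4 segments.

4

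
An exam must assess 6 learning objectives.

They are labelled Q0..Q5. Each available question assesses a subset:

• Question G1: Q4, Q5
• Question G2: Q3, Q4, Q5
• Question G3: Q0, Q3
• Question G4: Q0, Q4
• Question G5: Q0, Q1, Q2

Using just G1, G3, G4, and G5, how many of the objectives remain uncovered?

0

Union of G1, G3, G4, G5 = {Q0, Q1, Q2, Q3, Q4, Q5} — that's every objective, so 0 are uncovered.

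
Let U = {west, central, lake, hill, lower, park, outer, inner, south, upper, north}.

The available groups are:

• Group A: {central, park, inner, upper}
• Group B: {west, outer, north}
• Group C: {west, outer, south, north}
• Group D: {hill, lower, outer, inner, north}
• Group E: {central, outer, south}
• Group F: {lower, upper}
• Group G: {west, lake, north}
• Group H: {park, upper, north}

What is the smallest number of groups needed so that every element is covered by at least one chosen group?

4

A, D, E, and G cover everything between them: the union {west, central, lake, hill, lower, park, outer, inner, south, upper, north} is all of U.
No 3 of the 8 groups cover everything (all 56 combinations miss at least one element), so 4 is optimal.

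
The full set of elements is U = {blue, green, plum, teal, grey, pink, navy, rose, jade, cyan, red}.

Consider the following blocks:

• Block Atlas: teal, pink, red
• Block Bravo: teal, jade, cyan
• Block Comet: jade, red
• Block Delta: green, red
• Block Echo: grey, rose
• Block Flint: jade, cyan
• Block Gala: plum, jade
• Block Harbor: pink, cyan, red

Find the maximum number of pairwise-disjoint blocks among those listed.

3

Atlas, Echo, Flint are pairwise disjoint (Atlas={teal,pink,red}; Echo={grey,rose}; Flint={jade,cyan}).
Every remaining block overlaps one of these, and no 4 of the listed blocks are pairwise disjoint, so 3 is the maximum.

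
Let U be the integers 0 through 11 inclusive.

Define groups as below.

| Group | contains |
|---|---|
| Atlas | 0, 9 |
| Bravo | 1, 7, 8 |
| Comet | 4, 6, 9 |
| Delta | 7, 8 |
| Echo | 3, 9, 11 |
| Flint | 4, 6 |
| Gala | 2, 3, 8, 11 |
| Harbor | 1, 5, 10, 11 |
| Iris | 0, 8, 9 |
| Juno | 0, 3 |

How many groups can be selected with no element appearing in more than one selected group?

4

Delta, Flint, Harbor, Juno are pairwise disjoint (Delta={7,8}; Flint={4,6}; Harbor={1,5,10,11}; Juno={0,3}).
Every remaining group overlaps one of these, and no 5 of the listed groups are pairwise disjoint, so 4 is the maximum.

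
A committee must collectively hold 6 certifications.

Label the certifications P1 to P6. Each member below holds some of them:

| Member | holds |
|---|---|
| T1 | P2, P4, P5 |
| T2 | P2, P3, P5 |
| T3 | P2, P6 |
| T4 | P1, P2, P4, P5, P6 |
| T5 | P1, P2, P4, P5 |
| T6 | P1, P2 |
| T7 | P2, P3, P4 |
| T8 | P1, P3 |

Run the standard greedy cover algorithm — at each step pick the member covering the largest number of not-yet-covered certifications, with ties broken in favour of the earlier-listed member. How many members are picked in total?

Greedy: pick T4 (covers 5 new) → pick T2 (covers 1 new). Total picks: 2.

2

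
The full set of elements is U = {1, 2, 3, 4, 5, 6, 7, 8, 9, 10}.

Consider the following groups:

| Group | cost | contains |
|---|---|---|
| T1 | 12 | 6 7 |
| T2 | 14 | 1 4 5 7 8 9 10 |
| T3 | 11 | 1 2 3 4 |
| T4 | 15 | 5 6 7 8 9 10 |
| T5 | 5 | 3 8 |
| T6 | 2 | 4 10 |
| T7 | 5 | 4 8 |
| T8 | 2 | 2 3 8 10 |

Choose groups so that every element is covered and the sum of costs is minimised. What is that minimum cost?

T3, T4 together cover every element (T3 ∪ T4 = {1, 2, 3, 4, 5, 6, 7, 8, 9, 10}); total cost 11 + 15 = 26.
The greedy pick T8, T6, T2, T1 costs 30; no covering selection beats 26.

26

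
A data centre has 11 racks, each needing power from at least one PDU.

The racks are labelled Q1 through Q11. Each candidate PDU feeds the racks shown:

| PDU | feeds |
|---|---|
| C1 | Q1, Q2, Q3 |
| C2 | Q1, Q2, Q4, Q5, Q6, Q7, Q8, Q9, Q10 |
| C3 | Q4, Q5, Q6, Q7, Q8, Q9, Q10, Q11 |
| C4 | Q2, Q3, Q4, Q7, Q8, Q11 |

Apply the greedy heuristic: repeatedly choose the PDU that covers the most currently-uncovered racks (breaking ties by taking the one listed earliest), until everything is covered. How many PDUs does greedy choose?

Greedy: pick C2 (covers 9 new) → pick C4 (covers 2 new). Total picks: 2.

2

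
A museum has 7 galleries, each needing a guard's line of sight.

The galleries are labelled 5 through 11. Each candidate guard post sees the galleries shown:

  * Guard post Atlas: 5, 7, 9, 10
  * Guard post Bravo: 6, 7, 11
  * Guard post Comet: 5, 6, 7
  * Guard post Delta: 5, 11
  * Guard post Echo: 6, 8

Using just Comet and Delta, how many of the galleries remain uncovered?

Union of Comet, Delta = {5, 6, 7, 11}.
Not covered: 8, 9, 10 — 3 galleries.

3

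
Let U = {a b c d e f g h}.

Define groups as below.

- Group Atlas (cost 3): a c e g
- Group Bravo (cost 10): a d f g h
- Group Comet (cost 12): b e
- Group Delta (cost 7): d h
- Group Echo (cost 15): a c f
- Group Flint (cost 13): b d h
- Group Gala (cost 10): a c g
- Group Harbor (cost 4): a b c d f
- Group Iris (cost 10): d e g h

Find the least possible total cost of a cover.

14

Atlas, Delta, Harbor together cover every point (Atlas ∪ Delta ∪ Harbor = {a, b, c, d, e, f, g, h}); total cost 3 + 7 + 4 = 14.
No covering selection has total cost below 14.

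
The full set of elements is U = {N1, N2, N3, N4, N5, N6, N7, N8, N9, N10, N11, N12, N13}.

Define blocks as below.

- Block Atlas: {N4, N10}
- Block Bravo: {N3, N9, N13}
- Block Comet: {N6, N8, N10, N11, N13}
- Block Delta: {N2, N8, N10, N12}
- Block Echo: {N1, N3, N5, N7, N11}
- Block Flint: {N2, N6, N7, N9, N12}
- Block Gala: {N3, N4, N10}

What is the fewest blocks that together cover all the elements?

4

Take {Atlas, Comet, Echo, Flint}. Their union is {N1, N2, N3, N4, N5, N6, N7, N8, N9, N10, N11, N12, N13}, which is all 13 elements.
No 3 of the 7 blocks cover everything (all 35 combinations miss at least one element), so 4 is optimal.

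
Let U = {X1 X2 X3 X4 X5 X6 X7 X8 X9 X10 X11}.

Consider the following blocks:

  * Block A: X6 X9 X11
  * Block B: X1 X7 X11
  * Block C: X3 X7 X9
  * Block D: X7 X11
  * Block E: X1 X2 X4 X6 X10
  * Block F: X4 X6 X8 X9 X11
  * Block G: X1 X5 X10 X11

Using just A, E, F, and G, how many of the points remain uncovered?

2

Union of A, E, F, G = {X1, X2, X4, X5, X6, X8, X9, X10, X11}.
Not covered: X3, X7 — 2 points.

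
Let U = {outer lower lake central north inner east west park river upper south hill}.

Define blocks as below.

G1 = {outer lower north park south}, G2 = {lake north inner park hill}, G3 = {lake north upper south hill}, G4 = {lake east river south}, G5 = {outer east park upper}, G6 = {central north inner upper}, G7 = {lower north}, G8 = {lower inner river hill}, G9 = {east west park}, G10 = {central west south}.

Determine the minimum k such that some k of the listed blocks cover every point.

G2, G5, G8, and G10 cover everything between them: the union {outer, lower, lake, central, north, inner, east, west, park, river, upper, south, hill} is all of U.
No 3 of the 10 blocks cover everything (all 120 combinations miss at least one point), so 4 is optimal.

4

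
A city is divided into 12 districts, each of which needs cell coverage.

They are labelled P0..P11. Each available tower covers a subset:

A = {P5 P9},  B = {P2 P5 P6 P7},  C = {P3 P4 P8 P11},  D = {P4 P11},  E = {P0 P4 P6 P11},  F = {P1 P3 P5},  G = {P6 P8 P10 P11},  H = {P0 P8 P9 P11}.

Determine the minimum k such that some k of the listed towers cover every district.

B and C and F and G and H together: B ∪ C ∪ F ∪ G ∪ H = {P0, P1, P2, P3, P4, P5, P6, P7, P8, P9, P10, P11} — every district is covered.
No 4 of the 8 towers cover everything (all 70 combinations miss at least one district), so 5 is optimal.

5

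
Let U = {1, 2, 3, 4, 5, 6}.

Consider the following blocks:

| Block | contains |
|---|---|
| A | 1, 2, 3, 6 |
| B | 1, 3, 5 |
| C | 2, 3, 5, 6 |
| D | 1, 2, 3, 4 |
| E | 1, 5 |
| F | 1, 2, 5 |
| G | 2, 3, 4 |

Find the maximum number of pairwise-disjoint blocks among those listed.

2

E, G are pairwise disjoint (E={1,5}; G={2,3,4}).
Every remaining block overlaps one of these, and no 3 of the listed blocks are pairwise disjoint, so 2 is the maximum.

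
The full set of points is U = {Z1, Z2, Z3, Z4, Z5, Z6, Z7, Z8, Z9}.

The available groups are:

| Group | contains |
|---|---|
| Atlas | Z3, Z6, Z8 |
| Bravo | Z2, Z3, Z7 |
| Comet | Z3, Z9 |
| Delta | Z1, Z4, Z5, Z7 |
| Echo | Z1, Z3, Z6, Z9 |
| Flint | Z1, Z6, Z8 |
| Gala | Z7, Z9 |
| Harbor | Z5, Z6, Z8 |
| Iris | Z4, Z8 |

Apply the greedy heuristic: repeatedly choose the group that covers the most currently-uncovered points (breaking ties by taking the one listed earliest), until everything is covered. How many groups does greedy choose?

4

Greedy: pick Delta (covers 4 new) → pick Atlas (covers 3 new) → pick Bravo (covers 1 new) → pick Comet (covers 1 new). Total picks: 4.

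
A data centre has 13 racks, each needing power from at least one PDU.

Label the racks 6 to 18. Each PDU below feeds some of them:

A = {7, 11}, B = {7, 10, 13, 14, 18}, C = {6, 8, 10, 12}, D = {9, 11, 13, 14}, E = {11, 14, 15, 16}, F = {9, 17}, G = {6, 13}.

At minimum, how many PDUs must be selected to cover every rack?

4

B and C and E and F together: B ∪ C ∪ E ∪ F = {6, 7, 8, 9, 10, 11, 12, 13, 14, 15, 16, 17, 18} — every rack is covered.
Only C contains 8, so C is forced; the remaining 9 racks need at least 3 more PDUs (each remaining PDU adds at most 4) — so at least 4 PDUs are needed, and 4 is optimal.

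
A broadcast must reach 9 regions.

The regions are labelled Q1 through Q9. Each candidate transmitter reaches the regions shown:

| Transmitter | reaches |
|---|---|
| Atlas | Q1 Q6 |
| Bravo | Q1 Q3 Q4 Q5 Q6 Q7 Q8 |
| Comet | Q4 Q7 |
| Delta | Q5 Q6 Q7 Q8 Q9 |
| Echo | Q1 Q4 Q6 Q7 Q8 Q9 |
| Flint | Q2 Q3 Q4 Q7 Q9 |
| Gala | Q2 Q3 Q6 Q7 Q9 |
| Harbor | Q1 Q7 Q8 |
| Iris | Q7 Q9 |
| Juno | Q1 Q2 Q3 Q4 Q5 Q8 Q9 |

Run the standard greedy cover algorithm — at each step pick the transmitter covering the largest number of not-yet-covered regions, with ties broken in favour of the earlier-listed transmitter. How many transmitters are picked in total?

Greedy: pick Bravo (covers 7 new) → pick Flint (covers 2 new). Total picks: 2.

2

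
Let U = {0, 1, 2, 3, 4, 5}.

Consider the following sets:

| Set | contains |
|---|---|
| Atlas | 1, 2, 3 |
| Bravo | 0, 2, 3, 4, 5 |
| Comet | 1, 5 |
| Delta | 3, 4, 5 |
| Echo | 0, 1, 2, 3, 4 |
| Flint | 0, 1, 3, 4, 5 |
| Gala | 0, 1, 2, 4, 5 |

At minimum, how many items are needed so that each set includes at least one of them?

2

Take H = {1, 4}. Each listed set contains at least one of these, so H is a hitting set of size 2.
No single item lies in every set, so at least 2 are needed and 2 is optimal.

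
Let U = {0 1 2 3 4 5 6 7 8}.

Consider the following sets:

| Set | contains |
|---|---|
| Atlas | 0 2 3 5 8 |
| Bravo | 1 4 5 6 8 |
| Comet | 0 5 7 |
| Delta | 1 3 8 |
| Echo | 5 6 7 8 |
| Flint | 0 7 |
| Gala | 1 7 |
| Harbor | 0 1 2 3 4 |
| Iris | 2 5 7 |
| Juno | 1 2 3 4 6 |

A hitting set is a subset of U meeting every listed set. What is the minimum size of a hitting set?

3

The 3 elements {1, 2, 7} hit every set.
No choice of 2 elements meets every set, so 3 is the minimum.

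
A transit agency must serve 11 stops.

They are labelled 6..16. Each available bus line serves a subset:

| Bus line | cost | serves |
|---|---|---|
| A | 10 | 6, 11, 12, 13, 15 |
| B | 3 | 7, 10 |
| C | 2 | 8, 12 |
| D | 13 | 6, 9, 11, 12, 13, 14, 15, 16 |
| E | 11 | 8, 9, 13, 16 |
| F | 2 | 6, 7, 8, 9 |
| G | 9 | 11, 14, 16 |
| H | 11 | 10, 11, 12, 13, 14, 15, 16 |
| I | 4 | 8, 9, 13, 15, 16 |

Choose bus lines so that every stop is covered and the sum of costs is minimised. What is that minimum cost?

13

F, H together cover every stop (F ∪ H = {6, 7, 8, 9, 10, 11, 12, 13, 14, 15, 16}); total cost 2 + 11 = 13.
The greedy pick F, I, C, B, G costs 20; no covering selection beats 13.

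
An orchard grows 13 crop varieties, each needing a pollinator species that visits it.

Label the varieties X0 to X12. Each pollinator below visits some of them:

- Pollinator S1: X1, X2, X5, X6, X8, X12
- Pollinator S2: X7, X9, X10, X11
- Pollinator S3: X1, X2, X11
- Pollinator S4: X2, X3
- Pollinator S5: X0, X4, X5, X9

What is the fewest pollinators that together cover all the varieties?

Take {S1, S2, S4, S5}. Their union is {X0, X1, X2, X3, X4, X5, X6, X7, X8, X9, X10, X11, X12}, which is all 13 varieties.
Only S4 contains X3, so S4 is forced; the remaining 11 varieties need at least 3 more pollinators (each remaining pollinator adds at most 5) — so at least 4 pollinators are needed, and 4 is optimal.

4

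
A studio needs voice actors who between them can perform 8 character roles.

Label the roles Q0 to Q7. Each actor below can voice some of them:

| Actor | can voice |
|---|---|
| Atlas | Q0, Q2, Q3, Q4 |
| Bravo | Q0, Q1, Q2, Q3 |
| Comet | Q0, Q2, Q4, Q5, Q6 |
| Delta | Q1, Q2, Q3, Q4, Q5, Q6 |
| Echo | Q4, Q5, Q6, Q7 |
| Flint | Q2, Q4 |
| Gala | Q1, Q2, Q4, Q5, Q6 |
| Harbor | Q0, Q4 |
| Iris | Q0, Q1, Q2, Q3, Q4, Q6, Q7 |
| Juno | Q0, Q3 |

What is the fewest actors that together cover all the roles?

2

Take {Bravo, Echo}. Their union is {Q0, Q1, Q2, Q3, Q4, Q5, Q6, Q7}, which is all 8 roles.
No single actor has all 8 roles (the largest, Iris, has 7), so 2 is optimal.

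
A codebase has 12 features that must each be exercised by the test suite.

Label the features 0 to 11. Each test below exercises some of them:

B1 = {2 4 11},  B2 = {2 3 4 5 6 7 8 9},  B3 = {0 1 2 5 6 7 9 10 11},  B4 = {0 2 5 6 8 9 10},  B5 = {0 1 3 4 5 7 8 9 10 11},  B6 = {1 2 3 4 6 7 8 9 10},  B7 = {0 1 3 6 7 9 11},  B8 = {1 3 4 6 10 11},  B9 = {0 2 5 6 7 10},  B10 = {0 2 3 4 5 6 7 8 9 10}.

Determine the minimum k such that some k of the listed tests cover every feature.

2

B2 and B3 together: B2 ∪ B3 = {0, 1, 2, 3, 4, 5, 6, 7, 8, 9, 10, 11} — every feature is covered.
No single test has all 12 features (the largest, B5, has 10), so 2 is optimal.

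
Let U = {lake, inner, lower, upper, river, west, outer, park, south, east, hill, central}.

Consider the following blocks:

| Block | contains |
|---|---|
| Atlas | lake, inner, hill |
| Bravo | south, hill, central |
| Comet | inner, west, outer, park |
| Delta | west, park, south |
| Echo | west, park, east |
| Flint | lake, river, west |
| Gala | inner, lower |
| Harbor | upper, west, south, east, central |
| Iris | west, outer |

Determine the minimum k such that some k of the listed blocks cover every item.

Atlas and Comet and Flint and Gala and Harbor together: Atlas ∪ Comet ∪ Flint ∪ Gala ∪ Harbor = {lake, inner, lower, upper, river, west, outer, park, south, east, hill, central} — every item is covered.
No 4 of the 9 blocks cover everything (all 126 combinations miss at least one item), so 5 is optimal.

5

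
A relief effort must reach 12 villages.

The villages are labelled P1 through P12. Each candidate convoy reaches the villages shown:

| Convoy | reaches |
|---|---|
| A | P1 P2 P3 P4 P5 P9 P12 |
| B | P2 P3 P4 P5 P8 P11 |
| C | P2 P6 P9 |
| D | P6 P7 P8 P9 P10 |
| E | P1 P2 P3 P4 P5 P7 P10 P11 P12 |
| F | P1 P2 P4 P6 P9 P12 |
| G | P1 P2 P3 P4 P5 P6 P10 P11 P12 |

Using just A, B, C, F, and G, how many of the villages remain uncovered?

Union of A, B, C, F, G = {P1, P2, P3, P4, P5, P6, P8, P9, P10, P11, P12}.
Not covered: P7 — 1 village.

1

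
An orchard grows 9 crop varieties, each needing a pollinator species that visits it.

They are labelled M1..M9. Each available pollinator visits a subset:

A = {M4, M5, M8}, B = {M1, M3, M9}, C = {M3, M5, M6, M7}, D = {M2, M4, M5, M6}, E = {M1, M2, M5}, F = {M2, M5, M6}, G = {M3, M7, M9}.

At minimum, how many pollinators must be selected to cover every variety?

A and B and C and F together: A ∪ B ∪ C ∪ F = {M1, M2, M3, M4, M5, M6, M7, M8, M9} — every variety is covered.
No 3 of the 7 pollinators cover everything (all 35 combinations miss at least one variety), so 4 is optimal.

4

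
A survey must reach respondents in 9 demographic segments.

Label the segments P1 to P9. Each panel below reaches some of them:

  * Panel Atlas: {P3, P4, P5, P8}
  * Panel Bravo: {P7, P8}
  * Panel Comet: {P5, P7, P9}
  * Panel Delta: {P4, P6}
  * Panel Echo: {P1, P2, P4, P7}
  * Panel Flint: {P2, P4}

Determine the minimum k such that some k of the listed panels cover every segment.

4

Take {Atlas, Comet, Delta, Echo}. Their union is {P1, P2, P3, P4, P5, P6, P7, P8, P9}, which is all 9 segments.
Only Delta contains P6, so Delta is forced; the remaining 7 segments need at least 3 more panels (each remaining panel adds at most 3) — so at least 4 panels are needed, and 4 is optimal.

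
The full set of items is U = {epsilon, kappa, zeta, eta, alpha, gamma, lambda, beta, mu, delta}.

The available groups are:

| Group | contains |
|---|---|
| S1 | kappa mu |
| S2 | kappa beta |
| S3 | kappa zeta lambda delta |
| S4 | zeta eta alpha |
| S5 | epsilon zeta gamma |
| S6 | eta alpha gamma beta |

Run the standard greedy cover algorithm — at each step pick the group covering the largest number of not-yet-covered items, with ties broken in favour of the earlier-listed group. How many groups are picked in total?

Greedy: pick S3 (covers 4 new) → pick S6 (covers 4 new) → pick S1 (covers 1 new) → pick S5 (covers 1 new). Total picks: 4.

4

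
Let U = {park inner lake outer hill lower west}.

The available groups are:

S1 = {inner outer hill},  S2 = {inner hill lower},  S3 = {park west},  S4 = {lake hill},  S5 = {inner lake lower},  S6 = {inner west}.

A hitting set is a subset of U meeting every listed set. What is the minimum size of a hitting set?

3

H = {inner, hill, west} meets every group (each contains at least one member of H), and |H| = 3.
No choice of 2 items meets every group, so 3 is the minimum.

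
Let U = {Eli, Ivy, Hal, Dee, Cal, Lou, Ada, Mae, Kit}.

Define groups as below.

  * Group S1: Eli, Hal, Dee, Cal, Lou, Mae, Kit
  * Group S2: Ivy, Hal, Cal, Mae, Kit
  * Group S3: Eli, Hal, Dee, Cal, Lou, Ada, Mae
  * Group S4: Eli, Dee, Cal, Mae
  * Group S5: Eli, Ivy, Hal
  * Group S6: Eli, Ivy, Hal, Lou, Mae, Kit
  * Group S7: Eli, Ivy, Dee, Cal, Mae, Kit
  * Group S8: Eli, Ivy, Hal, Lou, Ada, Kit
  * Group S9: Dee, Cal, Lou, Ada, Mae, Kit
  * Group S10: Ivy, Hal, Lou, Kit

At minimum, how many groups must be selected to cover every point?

2

Take {S3, S10}. Their union is {Eli, Ivy, Hal, Dee, Cal, Lou, Ada, Mae, Kit}, which is all 9 points.
No single group has all 9 points (the largest, S1, has 7), so 2 is optimal.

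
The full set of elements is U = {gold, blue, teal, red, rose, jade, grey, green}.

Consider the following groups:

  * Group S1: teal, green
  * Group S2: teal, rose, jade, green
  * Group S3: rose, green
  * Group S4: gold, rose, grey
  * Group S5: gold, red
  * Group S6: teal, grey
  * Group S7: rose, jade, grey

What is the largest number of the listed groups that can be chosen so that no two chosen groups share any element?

S1, S5, S7 are pairwise disjoint (S1={teal,green}; S5={gold,red}; S7={rose,jade,grey}).
Every remaining group overlaps one of these, and no 4 of the listed groups are pairwise disjoint, so 3 is the maximum.

3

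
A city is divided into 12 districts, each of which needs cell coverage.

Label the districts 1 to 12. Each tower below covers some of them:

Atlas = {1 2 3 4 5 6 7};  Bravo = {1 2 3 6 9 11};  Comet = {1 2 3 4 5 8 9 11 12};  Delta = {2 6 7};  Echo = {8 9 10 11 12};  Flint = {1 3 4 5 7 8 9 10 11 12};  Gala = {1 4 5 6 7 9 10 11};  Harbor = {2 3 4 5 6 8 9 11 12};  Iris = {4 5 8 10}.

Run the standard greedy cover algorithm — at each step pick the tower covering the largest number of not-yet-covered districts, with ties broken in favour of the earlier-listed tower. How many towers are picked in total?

Greedy: pick Flint (covers 10 new) → pick Atlas (covers 2 new). Total picks: 2.

2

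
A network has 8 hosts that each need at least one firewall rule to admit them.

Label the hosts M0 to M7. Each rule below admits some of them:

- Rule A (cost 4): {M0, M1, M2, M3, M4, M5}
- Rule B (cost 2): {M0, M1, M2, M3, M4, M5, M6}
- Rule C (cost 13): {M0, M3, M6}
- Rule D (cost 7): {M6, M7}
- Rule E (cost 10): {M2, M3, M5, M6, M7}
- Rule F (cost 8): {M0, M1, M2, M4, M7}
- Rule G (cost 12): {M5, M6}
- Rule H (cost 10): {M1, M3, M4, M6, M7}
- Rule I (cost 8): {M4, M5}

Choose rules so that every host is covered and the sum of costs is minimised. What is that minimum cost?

9

B, D together cover every host (B ∪ D = {M0, M1, M2, M3, M4, M5, M6, M7}); total cost 2 + 7 = 9.
No covering selection has total cost below 9.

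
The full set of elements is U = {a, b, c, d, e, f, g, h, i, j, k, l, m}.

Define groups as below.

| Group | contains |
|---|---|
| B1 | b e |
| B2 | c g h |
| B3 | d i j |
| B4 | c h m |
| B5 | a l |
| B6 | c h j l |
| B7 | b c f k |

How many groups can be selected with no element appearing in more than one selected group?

B1, B3, B4, B5 are pairwise disjoint (B1={b,e}; B3={d,i,j}; B4={c,h,m}; B5={a,l}).
Every remaining group overlaps one of these, and no 5 of the listed groups are pairwise disjoint, so 4 is the maximum.

4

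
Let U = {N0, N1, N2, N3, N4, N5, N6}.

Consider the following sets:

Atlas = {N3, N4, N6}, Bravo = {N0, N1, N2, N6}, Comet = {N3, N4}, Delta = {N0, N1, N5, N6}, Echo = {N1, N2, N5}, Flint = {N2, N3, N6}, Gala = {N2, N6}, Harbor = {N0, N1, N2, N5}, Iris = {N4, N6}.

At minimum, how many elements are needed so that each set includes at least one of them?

The 3 elements {N1, N3, N6} hit every set.
No choice of 2 elements meets every set, so 3 is the minimum.

3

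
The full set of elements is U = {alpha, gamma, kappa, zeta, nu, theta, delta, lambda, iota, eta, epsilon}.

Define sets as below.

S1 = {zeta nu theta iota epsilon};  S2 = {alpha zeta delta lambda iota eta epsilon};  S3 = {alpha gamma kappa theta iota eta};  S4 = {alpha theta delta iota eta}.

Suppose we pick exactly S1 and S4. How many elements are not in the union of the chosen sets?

Union of S1, S4 = {alpha, zeta, nu, theta, delta, iota, eta, epsilon}.
Not covered: gamma, kappa, lambda — 3 elements.

3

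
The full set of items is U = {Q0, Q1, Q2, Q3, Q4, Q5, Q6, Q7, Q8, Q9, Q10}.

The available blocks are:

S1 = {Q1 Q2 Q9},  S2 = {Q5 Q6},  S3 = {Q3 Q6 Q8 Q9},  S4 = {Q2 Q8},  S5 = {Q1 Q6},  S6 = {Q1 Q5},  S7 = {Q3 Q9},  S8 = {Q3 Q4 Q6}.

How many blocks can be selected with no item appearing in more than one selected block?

3

S4, S6, S8 are pairwise disjoint (S4={Q2,Q8}; S6={Q1,Q5}; S8={Q3,Q4,Q6}).
Every remaining block overlaps one of these, and no 4 of the listed blocks are pairwise disjoint, so 3 is the maximum.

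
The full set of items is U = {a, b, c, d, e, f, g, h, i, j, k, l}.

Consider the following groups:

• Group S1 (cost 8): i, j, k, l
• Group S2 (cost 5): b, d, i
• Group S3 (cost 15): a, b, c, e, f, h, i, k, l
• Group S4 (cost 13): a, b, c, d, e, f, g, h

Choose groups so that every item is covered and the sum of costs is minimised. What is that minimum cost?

21

S1, S4 together cover every item (S1 ∪ S4 = {a, b, c, d, e, f, g, h, i, j, k, l}); total cost 8 + 13 = 21.
No covering selection has total cost below 21.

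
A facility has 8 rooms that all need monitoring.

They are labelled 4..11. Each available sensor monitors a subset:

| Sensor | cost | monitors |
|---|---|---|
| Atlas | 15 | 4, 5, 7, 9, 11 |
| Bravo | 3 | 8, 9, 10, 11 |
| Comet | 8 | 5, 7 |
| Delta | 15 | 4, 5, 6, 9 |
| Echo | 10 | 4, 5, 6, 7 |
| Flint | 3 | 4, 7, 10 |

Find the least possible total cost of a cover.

13

Bravo, Echo together cover every room (Bravo ∪ Echo = {4, 5, 6, 7, 8, 9, 10, 11}); total cost 3 + 10 = 13.
The greedy pick Bravo, Flint, Echo costs 16; no covering selection beats 13.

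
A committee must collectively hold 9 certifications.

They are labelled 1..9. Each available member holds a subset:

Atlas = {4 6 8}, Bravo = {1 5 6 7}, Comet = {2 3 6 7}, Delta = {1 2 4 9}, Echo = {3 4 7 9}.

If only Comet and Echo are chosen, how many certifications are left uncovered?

3

Union of Comet, Echo = {2, 3, 4, 6, 7, 9}.
Not covered: 1, 5, 8 — 3 certifications.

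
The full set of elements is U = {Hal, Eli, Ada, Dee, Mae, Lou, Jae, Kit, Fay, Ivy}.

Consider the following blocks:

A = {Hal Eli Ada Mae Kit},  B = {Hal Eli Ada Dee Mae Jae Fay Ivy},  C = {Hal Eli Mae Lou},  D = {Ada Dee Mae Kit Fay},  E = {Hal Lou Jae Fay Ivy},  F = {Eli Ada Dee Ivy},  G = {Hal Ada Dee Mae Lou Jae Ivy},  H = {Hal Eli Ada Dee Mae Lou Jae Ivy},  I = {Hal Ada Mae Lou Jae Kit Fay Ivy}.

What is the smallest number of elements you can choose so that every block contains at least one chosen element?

2

The 2 elements {Mae, Ivy} hit every block.
No single element lies in every block, so at least 2 are needed and 2 is optimal.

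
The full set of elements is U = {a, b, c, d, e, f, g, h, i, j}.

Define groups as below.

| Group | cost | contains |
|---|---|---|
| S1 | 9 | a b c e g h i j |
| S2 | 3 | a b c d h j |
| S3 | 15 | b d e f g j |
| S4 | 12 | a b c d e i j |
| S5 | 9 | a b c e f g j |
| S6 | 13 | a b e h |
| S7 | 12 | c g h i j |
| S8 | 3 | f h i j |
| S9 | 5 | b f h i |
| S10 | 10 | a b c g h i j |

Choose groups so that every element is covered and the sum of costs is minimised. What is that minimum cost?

S1, S2, S8 together cover every element (S1 ∪ S2 ∪ S8 = {a, b, c, d, e, f, g, h, i, j}); total cost 9 + 3 + 3 = 15.
No covering selection has total cost below 15.

15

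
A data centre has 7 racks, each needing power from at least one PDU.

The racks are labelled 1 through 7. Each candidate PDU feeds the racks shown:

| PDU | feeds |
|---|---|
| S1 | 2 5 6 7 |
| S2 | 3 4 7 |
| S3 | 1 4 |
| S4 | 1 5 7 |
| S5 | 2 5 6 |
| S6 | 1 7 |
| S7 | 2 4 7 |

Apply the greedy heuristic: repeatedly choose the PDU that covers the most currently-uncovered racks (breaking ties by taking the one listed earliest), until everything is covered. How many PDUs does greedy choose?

3

Greedy: pick S1 (covers 4 new) → pick S2 (covers 2 new) → pick S3 (covers 1 new). Total picks: 3.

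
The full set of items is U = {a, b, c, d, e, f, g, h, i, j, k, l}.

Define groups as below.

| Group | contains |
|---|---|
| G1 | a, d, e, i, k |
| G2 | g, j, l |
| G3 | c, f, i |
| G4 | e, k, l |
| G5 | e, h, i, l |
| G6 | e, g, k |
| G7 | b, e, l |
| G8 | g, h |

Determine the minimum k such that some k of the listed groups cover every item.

5

Take {G1, G2, G3, G7, G8}. Their union is {a, b, c, d, e, f, g, h, i, j, k, l}, which is all 12 items.
No 4 of the 8 groups cover everything (all 70 combinations miss at least one item), so 5 is optimal.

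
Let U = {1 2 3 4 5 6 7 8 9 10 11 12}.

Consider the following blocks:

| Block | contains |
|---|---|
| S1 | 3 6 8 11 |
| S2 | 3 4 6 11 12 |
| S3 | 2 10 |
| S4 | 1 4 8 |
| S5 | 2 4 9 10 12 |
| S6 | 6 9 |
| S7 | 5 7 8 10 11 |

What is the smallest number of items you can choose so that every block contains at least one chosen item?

Take H = {4, 6, 10}. Each listed block contains at least one of these, so H is a hitting set of size 3.
The blocks S3, S4, S6 are pairwise disjoint, so any hitting set needs a separate item for each — at least 3. Hence 3 is optimal.

3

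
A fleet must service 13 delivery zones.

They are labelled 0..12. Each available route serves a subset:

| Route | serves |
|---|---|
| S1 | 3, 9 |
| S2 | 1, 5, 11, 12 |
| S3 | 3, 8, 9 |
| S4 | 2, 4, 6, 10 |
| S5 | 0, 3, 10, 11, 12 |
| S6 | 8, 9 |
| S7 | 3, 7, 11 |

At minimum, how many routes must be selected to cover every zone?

S2 and S3 and S4 and S5 and S7 together: S2 ∪ S3 ∪ S4 ∪ S5 ∪ S7 = {0, 1, 2, 3, 4, 5, 6, 7, 8, 9, 10, 11, 12} — every zone is covered.
No 4 of the 7 routes cover everything (all 35 combinations miss at least one zone), so 5 is optimal.

5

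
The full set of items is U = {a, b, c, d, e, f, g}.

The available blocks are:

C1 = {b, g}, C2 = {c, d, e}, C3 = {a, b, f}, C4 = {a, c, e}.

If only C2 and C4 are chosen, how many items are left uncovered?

Union of C2, C4 = {a, c, d, e}.
Not covered: b, f, g — 3 items.

3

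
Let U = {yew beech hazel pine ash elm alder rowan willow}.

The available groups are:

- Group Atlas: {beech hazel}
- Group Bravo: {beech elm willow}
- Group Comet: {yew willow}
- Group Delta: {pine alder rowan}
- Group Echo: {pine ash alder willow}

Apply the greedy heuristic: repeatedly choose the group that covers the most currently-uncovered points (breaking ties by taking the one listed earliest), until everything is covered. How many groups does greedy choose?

5

Greedy: pick Echo (covers 4 new) → pick Atlas (covers 2 new) → pick Bravo (covers 1 new) → pick Comet (covers 1 new) → pick Delta (covers 1 new). Total picks: 5.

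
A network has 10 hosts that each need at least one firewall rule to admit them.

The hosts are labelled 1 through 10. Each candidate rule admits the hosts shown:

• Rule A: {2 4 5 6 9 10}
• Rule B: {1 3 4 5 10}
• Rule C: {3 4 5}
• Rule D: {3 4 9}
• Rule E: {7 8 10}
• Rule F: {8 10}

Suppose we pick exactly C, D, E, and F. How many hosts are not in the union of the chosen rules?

3

Union of C, D, E, F = {3, 4, 5, 7, 8, 9, 10}.
Not covered: 1, 2, 6 — 3 hosts.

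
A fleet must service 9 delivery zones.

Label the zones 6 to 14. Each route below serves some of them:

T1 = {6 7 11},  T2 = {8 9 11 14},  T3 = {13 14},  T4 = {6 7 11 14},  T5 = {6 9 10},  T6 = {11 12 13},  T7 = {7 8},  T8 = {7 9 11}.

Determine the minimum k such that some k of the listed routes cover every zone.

4

T2 and T5 and T6 and T8 together: T2 ∪ T5 ∪ T6 ∪ T8 = {6, 7, 8, 9, 10, 11, 12, 13, 14} — every zone is covered.
No 3 of the 8 routes cover everything (all 56 combinations miss at least one zone), so 4 is optimal.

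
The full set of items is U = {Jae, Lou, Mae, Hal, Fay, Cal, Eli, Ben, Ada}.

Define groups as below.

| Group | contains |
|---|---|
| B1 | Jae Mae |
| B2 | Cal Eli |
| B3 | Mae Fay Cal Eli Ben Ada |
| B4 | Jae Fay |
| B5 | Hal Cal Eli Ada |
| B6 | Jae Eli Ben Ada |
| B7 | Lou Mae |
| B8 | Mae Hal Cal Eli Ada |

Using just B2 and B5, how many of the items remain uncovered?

Union of B2, B5 = {Hal, Cal, Eli, Ada}.
Not covered: Jae, Lou, Mae, Fay, Ben — 5 items.

5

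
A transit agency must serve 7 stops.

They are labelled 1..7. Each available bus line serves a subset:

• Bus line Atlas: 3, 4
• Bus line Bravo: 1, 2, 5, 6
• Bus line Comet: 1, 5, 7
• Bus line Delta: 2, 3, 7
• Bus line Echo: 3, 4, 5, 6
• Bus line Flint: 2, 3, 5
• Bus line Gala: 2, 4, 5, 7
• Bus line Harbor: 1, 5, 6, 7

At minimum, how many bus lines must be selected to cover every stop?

3

Atlas and Delta and Harbor together: Atlas ∪ Delta ∪ Harbor = {1, 2, 3, 4, 5, 6, 7} — every stop is covered.
No 2 of the 8 bus lines cover everything (all 28 combinations miss at least one stop), so 3 is optimal.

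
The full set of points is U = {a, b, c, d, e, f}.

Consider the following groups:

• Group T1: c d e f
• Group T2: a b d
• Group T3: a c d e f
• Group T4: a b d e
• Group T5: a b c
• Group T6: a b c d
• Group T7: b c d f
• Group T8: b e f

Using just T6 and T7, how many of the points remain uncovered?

1

Union of T6, T7 = {a, b, c, d, f}.
Not covered: e — 1 point.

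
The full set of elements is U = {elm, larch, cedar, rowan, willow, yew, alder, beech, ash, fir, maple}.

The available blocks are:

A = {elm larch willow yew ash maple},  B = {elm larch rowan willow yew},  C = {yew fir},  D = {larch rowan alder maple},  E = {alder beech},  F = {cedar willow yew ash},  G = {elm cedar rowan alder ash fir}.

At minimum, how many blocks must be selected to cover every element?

A and E and G together: A ∪ E ∪ G = {elm, larch, cedar, rowan, willow, yew, alder, beech, ash, fir, maple} — every element is covered.
Only E contains beech, so E is forced; the remaining 9 elements need at least 2 more blocks (each remaining block adds at most 6) — so at least 3 blocks are needed, and 3 is optimal.

3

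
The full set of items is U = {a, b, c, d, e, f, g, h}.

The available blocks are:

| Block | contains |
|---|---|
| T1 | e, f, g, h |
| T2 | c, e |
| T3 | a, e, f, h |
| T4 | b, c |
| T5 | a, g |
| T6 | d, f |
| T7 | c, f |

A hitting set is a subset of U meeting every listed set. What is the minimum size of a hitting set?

3

T = {c, f, g} meets every block (each contains at least one member of T), and |T| = 3.
The blocks T4, T5, T6 are pairwise disjoint, so any hitting set needs a separate item for each — at least 3. Hence 3 is optimal.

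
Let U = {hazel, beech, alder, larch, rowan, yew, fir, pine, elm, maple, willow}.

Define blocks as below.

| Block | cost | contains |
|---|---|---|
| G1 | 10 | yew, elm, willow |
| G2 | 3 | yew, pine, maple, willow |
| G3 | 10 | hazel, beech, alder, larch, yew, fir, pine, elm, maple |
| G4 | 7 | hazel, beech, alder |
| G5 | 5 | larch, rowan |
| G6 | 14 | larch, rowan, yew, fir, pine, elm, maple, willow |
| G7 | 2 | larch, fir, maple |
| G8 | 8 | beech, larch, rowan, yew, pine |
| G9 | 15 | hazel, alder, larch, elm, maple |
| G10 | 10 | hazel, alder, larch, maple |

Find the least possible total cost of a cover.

G2, G3, G5 together cover every item (G2 ∪ G3 ∪ G5 = {hazel, beech, alder, larch, rowan, yew, fir, pine, elm, maple, willow}); total cost 3 + 10 + 5 = 18.
The greedy pick G7, G2, G4, G5, G1 costs 27; no covering selection beats 18.

18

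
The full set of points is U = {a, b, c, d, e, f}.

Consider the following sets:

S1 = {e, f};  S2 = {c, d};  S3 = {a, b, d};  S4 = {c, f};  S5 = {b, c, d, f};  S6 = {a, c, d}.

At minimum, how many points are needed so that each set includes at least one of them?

2

H = {d, f} meets every set (each contains at least one member of H), and |H| = 2.
The sets S1, S6 are pairwise disjoint, so any hitting set needs a separate point for each — at least 2. Hence 2 is optimal.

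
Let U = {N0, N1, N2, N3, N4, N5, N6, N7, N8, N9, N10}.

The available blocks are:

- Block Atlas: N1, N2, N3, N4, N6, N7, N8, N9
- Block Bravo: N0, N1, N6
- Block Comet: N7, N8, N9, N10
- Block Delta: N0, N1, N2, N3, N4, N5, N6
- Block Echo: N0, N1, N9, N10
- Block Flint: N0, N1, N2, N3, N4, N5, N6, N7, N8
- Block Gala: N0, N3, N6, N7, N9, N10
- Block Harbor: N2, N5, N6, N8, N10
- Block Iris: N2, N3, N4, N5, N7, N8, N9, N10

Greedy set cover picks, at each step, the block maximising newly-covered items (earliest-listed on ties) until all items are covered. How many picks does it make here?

Greedy: pick Flint (covers 9 new) → pick Comet (covers 2 new). Total picks: 2.

2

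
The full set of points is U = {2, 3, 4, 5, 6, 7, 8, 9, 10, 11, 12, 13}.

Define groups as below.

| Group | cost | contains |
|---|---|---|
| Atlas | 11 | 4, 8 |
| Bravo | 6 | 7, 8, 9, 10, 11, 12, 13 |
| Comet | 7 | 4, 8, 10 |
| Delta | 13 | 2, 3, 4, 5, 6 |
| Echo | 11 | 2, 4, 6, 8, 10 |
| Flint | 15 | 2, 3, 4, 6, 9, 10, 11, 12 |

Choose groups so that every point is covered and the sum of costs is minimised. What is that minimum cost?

Bravo, Delta together cover every point (Bravo ∪ Delta = {2, 3, 4, 5, 6, 7, 8, 9, 10, 11, 12, 13}); total cost 6 + 13 = 19.
No covering selection has total cost below 19.

19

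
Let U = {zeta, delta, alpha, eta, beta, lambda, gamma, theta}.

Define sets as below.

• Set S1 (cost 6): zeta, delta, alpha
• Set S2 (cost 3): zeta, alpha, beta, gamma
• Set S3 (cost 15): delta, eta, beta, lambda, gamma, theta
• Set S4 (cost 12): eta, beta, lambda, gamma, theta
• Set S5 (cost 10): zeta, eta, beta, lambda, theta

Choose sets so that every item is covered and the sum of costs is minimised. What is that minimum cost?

18

S2, S3 together cover every item (S2 ∪ S3 = {zeta, delta, alpha, eta, beta, lambda, gamma, theta}); total cost 3 + 15 = 18.
The greedy pick S2, S5, S1 costs 19; no covering selection beats 18.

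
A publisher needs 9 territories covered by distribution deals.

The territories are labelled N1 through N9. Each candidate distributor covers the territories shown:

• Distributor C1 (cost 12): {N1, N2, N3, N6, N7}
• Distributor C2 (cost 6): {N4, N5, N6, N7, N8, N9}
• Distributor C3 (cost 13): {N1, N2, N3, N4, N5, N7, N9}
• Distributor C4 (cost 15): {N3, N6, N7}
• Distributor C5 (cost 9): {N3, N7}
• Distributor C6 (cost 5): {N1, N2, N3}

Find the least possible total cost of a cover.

C2, C6 together cover every territory (C2 ∪ C6 = {N1, N2, N3, N4, N5, N6, N7, N8, N9}); total cost 6 + 5 = 11.
No covering selection has total cost below 11.

11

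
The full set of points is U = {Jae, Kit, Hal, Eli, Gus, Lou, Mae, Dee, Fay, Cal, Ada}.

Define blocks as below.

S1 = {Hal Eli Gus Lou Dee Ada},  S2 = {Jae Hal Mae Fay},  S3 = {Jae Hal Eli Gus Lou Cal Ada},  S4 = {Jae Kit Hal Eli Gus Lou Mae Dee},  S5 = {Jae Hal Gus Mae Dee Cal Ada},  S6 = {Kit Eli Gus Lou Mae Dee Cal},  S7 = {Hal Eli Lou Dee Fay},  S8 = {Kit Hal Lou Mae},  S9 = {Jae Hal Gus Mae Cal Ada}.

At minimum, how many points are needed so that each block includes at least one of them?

The 2 points {Hal, Gus} hit every block.
No single point lies in every block, so at least 2 are needed and 2 is optimal.

2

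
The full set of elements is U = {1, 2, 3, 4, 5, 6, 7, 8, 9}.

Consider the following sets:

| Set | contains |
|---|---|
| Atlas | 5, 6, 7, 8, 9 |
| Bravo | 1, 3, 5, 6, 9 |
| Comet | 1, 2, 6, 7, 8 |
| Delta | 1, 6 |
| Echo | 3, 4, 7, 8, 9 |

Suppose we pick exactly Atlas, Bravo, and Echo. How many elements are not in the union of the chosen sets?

1

Union of Atlas, Bravo, Echo = {1, 3, 4, 5, 6, 7, 8, 9}.
Not covered: 2 — 1 element.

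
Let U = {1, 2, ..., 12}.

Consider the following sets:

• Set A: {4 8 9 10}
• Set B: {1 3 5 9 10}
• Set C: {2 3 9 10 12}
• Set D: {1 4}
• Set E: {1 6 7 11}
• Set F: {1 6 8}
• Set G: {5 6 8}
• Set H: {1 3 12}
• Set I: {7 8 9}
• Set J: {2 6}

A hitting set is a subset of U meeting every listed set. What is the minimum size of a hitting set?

3

The 3 elements {1, 6, 9} hit every set.
The sets C, D, G are pairwise disjoint, so any hitting set needs a separate element for each — at least 3. Hence 3 is optimal.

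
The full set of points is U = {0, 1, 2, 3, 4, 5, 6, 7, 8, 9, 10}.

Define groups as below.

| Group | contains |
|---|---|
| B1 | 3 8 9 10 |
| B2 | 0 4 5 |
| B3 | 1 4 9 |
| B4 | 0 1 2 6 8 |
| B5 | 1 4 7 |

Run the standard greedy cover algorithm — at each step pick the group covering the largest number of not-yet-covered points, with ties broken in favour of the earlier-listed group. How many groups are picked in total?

4

Greedy: pick B4 (covers 5 new) → pick B1 (covers 3 new) → pick B2 (covers 2 new) → pick B5 (covers 1 new). Total picks: 4.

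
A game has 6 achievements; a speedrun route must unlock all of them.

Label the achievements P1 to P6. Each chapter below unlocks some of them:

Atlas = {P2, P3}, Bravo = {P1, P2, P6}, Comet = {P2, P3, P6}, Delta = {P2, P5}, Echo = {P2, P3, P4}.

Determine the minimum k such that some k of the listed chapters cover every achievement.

Take {Bravo, Delta, Echo}. Their union is {P1, P2, P3, P4, P5, P6}, which is all 6 achievements.
Only Bravo contains P1, so Bravo is forced; the remaining 3 achievements need at least 2 more chapters (each remaining chapter adds at most 2) — so at least 3 chapters are needed, and 3 is optimal.

3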